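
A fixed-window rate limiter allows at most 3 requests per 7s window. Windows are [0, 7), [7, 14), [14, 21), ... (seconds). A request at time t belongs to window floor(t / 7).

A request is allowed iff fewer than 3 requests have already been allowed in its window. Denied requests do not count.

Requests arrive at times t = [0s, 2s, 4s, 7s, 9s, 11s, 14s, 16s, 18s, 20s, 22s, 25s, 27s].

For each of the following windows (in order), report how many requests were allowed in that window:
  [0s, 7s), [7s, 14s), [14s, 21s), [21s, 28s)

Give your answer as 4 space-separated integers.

Processing requests:
  req#1 t=0s (window 0): ALLOW
  req#2 t=2s (window 0): ALLOW
  req#3 t=4s (window 0): ALLOW
  req#4 t=7s (window 1): ALLOW
  req#5 t=9s (window 1): ALLOW
  req#6 t=11s (window 1): ALLOW
  req#7 t=14s (window 2): ALLOW
  req#8 t=16s (window 2): ALLOW
  req#9 t=18s (window 2): ALLOW
  req#10 t=20s (window 2): DENY
  req#11 t=22s (window 3): ALLOW
  req#12 t=25s (window 3): ALLOW
  req#13 t=27s (window 3): ALLOW

Allowed counts by window: 3 3 3 3

Answer: 3 3 3 3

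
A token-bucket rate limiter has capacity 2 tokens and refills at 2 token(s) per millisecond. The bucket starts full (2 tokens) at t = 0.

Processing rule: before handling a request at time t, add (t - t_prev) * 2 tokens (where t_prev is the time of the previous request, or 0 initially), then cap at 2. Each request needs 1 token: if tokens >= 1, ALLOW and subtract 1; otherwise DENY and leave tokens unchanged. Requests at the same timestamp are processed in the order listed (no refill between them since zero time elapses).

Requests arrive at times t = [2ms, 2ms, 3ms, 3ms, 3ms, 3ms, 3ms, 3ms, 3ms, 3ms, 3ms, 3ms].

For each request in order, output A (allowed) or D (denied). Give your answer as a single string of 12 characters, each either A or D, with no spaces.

Simulating step by step:
  req#1 t=2ms: ALLOW
  req#2 t=2ms: ALLOW
  req#3 t=3ms: ALLOW
  req#4 t=3ms: ALLOW
  req#5 t=3ms: DENY
  req#6 t=3ms: DENY
  req#7 t=3ms: DENY
  req#8 t=3ms: DENY
  req#9 t=3ms: DENY
  req#10 t=3ms: DENY
  req#11 t=3ms: DENY
  req#12 t=3ms: DENY

Answer: AAAADDDDDDDD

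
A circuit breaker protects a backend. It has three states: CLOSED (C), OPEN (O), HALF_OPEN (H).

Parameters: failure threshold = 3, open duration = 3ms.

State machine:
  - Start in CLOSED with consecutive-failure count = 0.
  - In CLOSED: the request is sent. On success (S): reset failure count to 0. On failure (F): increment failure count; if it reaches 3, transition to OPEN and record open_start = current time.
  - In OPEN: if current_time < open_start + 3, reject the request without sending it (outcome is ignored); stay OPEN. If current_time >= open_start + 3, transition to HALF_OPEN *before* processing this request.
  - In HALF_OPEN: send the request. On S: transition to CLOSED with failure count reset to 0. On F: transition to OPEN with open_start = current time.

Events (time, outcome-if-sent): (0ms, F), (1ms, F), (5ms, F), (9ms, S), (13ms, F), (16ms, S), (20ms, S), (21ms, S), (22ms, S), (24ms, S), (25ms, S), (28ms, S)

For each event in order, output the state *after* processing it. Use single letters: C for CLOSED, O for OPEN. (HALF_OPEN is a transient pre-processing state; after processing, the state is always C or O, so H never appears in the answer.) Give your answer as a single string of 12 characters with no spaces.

Answer: CCOCCCCCCCCC

Derivation:
State after each event:
  event#1 t=0ms outcome=F: state=CLOSED
  event#2 t=1ms outcome=F: state=CLOSED
  event#3 t=5ms outcome=F: state=OPEN
  event#4 t=9ms outcome=S: state=CLOSED
  event#5 t=13ms outcome=F: state=CLOSED
  event#6 t=16ms outcome=S: state=CLOSED
  event#7 t=20ms outcome=S: state=CLOSED
  event#8 t=21ms outcome=S: state=CLOSED
  event#9 t=22ms outcome=S: state=CLOSED
  event#10 t=24ms outcome=S: state=CLOSED
  event#11 t=25ms outcome=S: state=CLOSED
  event#12 t=28ms outcome=S: state=CLOSED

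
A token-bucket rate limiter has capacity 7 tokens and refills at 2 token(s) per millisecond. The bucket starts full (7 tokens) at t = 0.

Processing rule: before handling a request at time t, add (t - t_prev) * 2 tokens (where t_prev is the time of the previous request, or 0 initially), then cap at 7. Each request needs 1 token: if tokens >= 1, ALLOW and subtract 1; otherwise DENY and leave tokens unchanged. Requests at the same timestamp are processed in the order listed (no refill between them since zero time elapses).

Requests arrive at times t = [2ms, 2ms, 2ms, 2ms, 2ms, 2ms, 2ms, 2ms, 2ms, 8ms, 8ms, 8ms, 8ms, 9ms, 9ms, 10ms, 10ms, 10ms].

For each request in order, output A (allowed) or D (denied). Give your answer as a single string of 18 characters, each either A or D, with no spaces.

Answer: AAAAAAADDAAAAAAAAA

Derivation:
Simulating step by step:
  req#1 t=2ms: ALLOW
  req#2 t=2ms: ALLOW
  req#3 t=2ms: ALLOW
  req#4 t=2ms: ALLOW
  req#5 t=2ms: ALLOW
  req#6 t=2ms: ALLOW
  req#7 t=2ms: ALLOW
  req#8 t=2ms: DENY
  req#9 t=2ms: DENY
  req#10 t=8ms: ALLOW
  req#11 t=8ms: ALLOW
  req#12 t=8ms: ALLOW
  req#13 t=8ms: ALLOW
  req#14 t=9ms: ALLOW
  req#15 t=9ms: ALLOW
  req#16 t=10ms: ALLOW
  req#17 t=10ms: ALLOW
  req#18 t=10ms: ALLOW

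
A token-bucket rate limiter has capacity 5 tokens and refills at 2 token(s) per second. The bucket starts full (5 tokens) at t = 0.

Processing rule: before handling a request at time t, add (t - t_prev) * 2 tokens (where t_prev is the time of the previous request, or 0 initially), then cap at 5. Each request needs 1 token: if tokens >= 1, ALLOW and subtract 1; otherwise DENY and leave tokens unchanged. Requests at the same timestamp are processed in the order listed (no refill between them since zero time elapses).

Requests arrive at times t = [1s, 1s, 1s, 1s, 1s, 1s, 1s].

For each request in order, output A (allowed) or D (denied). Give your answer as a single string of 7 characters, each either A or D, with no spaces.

Answer: AAAAADD

Derivation:
Simulating step by step:
  req#1 t=1s: ALLOW
  req#2 t=1s: ALLOW
  req#3 t=1s: ALLOW
  req#4 t=1s: ALLOW
  req#5 t=1s: ALLOW
  req#6 t=1s: DENY
  req#7 t=1s: DENY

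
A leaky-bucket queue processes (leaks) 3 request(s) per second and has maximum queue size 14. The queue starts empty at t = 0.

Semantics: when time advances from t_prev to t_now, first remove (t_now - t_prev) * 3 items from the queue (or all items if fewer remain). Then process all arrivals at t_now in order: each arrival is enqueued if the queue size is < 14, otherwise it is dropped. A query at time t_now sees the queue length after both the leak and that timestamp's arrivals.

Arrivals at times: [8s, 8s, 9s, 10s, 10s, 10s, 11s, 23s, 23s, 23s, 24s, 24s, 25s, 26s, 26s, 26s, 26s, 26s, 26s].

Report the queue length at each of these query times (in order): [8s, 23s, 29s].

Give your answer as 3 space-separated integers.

Queue lengths at query times:
  query t=8s: backlog = 2
  query t=23s: backlog = 3
  query t=29s: backlog = 0

Answer: 2 3 0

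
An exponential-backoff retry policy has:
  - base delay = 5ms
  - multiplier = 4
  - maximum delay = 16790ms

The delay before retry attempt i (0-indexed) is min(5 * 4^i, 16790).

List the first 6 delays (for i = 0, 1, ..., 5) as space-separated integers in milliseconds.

Computing each delay:
  i=0: min(5*4^0, 16790) = 5
  i=1: min(5*4^1, 16790) = 20
  i=2: min(5*4^2, 16790) = 80
  i=3: min(5*4^3, 16790) = 320
  i=4: min(5*4^4, 16790) = 1280
  i=5: min(5*4^5, 16790) = 5120

Answer: 5 20 80 320 1280 5120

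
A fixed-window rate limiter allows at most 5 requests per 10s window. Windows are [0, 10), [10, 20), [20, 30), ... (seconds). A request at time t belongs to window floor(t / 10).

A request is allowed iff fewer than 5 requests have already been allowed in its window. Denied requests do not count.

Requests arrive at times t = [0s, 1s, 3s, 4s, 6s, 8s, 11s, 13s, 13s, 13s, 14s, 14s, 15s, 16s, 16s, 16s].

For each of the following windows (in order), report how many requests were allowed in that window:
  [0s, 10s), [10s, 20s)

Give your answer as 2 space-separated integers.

Processing requests:
  req#1 t=0s (window 0): ALLOW
  req#2 t=1s (window 0): ALLOW
  req#3 t=3s (window 0): ALLOW
  req#4 t=4s (window 0): ALLOW
  req#5 t=6s (window 0): ALLOW
  req#6 t=8s (window 0): DENY
  req#7 t=11s (window 1): ALLOW
  req#8 t=13s (window 1): ALLOW
  req#9 t=13s (window 1): ALLOW
  req#10 t=13s (window 1): ALLOW
  req#11 t=14s (window 1): ALLOW
  req#12 t=14s (window 1): DENY
  req#13 t=15s (window 1): DENY
  req#14 t=16s (window 1): DENY
  req#15 t=16s (window 1): DENY
  req#16 t=16s (window 1): DENY

Allowed counts by window: 5 5

Answer: 5 5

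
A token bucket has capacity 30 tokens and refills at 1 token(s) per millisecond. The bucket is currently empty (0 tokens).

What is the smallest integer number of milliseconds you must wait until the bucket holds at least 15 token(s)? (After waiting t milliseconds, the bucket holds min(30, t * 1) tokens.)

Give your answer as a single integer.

Need t * 1 >= 15, so t >= 15/1.
Smallest integer t = ceil(15/1) = 15.

Answer: 15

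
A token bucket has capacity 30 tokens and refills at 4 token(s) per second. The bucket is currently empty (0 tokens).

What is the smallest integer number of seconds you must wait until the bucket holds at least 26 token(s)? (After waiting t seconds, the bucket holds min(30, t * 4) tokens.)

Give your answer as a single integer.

Need t * 4 >= 26, so t >= 26/4.
Smallest integer t = ceil(26/4) = 7.

Answer: 7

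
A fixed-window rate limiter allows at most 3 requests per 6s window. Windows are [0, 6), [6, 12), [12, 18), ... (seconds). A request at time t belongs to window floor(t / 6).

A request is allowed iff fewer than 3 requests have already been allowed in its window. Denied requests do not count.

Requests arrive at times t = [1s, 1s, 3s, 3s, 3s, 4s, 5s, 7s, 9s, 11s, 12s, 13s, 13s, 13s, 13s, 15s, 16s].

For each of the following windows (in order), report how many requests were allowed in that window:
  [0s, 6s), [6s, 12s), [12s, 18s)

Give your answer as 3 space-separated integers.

Answer: 3 3 3

Derivation:
Processing requests:
  req#1 t=1s (window 0): ALLOW
  req#2 t=1s (window 0): ALLOW
  req#3 t=3s (window 0): ALLOW
  req#4 t=3s (window 0): DENY
  req#5 t=3s (window 0): DENY
  req#6 t=4s (window 0): DENY
  req#7 t=5s (window 0): DENY
  req#8 t=7s (window 1): ALLOW
  req#9 t=9s (window 1): ALLOW
  req#10 t=11s (window 1): ALLOW
  req#11 t=12s (window 2): ALLOW
  req#12 t=13s (window 2): ALLOW
  req#13 t=13s (window 2): ALLOW
  req#14 t=13s (window 2): DENY
  req#15 t=13s (window 2): DENY
  req#16 t=15s (window 2): DENY
  req#17 t=16s (window 2): DENY

Allowed counts by window: 3 3 3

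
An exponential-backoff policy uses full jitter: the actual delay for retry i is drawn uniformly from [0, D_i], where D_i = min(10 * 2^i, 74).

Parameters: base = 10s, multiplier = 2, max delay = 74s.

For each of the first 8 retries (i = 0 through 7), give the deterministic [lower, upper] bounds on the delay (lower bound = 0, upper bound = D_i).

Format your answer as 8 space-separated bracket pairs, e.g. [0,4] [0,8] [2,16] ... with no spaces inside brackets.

Answer: [0,10] [0,20] [0,40] [0,74] [0,74] [0,74] [0,74] [0,74]

Derivation:
Computing bounds per retry:
  i=0: D_i=min(10*2^0,74)=10, bounds=[0,10]
  i=1: D_i=min(10*2^1,74)=20, bounds=[0,20]
  i=2: D_i=min(10*2^2,74)=40, bounds=[0,40]
  i=3: D_i=min(10*2^3,74)=74, bounds=[0,74]
  i=4: D_i=min(10*2^4,74)=74, bounds=[0,74]
  i=5: D_i=min(10*2^5,74)=74, bounds=[0,74]
  i=6: D_i=min(10*2^6,74)=74, bounds=[0,74]
  i=7: D_i=min(10*2^7,74)=74, bounds=[0,74]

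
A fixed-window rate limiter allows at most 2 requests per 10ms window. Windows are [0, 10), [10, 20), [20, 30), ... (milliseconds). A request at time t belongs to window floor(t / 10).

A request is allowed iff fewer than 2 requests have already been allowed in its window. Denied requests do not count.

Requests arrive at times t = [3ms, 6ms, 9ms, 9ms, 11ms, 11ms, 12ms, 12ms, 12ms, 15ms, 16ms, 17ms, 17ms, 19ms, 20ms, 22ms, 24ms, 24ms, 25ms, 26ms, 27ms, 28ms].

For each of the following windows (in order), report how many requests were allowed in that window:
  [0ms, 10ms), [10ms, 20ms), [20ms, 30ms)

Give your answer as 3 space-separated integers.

Processing requests:
  req#1 t=3ms (window 0): ALLOW
  req#2 t=6ms (window 0): ALLOW
  req#3 t=9ms (window 0): DENY
  req#4 t=9ms (window 0): DENY
  req#5 t=11ms (window 1): ALLOW
  req#6 t=11ms (window 1): ALLOW
  req#7 t=12ms (window 1): DENY
  req#8 t=12ms (window 1): DENY
  req#9 t=12ms (window 1): DENY
  req#10 t=15ms (window 1): DENY
  req#11 t=16ms (window 1): DENY
  req#12 t=17ms (window 1): DENY
  req#13 t=17ms (window 1): DENY
  req#14 t=19ms (window 1): DENY
  req#15 t=20ms (window 2): ALLOW
  req#16 t=22ms (window 2): ALLOW
  req#17 t=24ms (window 2): DENY
  req#18 t=24ms (window 2): DENY
  req#19 t=25ms (window 2): DENY
  req#20 t=26ms (window 2): DENY
  req#21 t=27ms (window 2): DENY
  req#22 t=28ms (window 2): DENY

Allowed counts by window: 2 2 2

Answer: 2 2 2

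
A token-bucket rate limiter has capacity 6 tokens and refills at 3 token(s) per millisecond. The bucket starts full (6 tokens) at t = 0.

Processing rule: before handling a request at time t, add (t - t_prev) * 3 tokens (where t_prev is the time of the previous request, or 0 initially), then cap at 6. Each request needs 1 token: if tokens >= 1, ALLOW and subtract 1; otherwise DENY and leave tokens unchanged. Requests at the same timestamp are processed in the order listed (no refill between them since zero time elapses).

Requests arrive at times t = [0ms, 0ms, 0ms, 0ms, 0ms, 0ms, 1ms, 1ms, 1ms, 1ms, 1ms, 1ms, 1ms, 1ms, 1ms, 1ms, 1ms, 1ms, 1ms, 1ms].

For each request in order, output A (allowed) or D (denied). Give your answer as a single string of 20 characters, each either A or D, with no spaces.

Simulating step by step:
  req#1 t=0ms: ALLOW
  req#2 t=0ms: ALLOW
  req#3 t=0ms: ALLOW
  req#4 t=0ms: ALLOW
  req#5 t=0ms: ALLOW
  req#6 t=0ms: ALLOW
  req#7 t=1ms: ALLOW
  req#8 t=1ms: ALLOW
  req#9 t=1ms: ALLOW
  req#10 t=1ms: DENY
  req#11 t=1ms: DENY
  req#12 t=1ms: DENY
  req#13 t=1ms: DENY
  req#14 t=1ms: DENY
  req#15 t=1ms: DENY
  req#16 t=1ms: DENY
  req#17 t=1ms: DENY
  req#18 t=1ms: DENY
  req#19 t=1ms: DENY
  req#20 t=1ms: DENY

Answer: AAAAAAAAADDDDDDDDDDD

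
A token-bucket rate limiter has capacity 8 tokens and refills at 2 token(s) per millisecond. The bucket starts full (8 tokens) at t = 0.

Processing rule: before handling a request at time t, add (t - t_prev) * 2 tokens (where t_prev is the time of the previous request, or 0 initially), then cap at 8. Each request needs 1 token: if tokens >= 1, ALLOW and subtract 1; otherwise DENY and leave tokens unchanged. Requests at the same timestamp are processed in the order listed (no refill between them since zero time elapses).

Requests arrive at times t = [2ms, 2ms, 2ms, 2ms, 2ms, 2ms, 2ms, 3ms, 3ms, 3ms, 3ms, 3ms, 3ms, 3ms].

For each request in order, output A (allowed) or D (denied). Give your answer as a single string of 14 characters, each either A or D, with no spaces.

Simulating step by step:
  req#1 t=2ms: ALLOW
  req#2 t=2ms: ALLOW
  req#3 t=2ms: ALLOW
  req#4 t=2ms: ALLOW
  req#5 t=2ms: ALLOW
  req#6 t=2ms: ALLOW
  req#7 t=2ms: ALLOW
  req#8 t=3ms: ALLOW
  req#9 t=3ms: ALLOW
  req#10 t=3ms: ALLOW
  req#11 t=3ms: DENY
  req#12 t=3ms: DENY
  req#13 t=3ms: DENY
  req#14 t=3ms: DENY

Answer: AAAAAAAAAADDDD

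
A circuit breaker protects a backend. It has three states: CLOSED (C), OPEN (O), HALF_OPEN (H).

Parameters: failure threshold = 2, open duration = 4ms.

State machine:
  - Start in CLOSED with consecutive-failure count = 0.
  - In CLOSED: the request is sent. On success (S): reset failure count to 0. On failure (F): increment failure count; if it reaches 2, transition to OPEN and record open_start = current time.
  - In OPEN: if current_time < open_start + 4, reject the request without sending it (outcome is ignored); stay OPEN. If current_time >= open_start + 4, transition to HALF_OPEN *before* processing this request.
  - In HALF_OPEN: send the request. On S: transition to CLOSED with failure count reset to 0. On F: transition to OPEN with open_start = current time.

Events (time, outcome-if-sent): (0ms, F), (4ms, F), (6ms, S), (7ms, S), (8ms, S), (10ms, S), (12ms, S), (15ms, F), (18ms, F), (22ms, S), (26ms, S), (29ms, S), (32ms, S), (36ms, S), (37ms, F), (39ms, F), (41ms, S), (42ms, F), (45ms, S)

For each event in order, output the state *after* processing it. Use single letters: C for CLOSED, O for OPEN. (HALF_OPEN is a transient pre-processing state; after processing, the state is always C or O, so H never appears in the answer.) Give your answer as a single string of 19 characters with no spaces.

State after each event:
  event#1 t=0ms outcome=F: state=CLOSED
  event#2 t=4ms outcome=F: state=OPEN
  event#3 t=6ms outcome=S: state=OPEN
  event#4 t=7ms outcome=S: state=OPEN
  event#5 t=8ms outcome=S: state=CLOSED
  event#6 t=10ms outcome=S: state=CLOSED
  event#7 t=12ms outcome=S: state=CLOSED
  event#8 t=15ms outcome=F: state=CLOSED
  event#9 t=18ms outcome=F: state=OPEN
  event#10 t=22ms outcome=S: state=CLOSED
  event#11 t=26ms outcome=S: state=CLOSED
  event#12 t=29ms outcome=S: state=CLOSED
  event#13 t=32ms outcome=S: state=CLOSED
  event#14 t=36ms outcome=S: state=CLOSED
  event#15 t=37ms outcome=F: state=CLOSED
  event#16 t=39ms outcome=F: state=OPEN
  event#17 t=41ms outcome=S: state=OPEN
  event#18 t=42ms outcome=F: state=OPEN
  event#19 t=45ms outcome=S: state=CLOSED

Answer: COOOCCCCOCCCCCCOOOC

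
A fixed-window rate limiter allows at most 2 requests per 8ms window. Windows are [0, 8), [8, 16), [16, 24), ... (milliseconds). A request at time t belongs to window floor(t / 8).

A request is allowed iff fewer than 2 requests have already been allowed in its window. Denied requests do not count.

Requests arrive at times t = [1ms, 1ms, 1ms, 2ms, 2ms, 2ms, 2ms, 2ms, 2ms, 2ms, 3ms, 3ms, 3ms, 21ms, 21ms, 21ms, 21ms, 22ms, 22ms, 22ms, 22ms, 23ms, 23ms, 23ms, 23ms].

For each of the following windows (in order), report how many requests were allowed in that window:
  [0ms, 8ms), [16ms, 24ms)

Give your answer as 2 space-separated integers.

Processing requests:
  req#1 t=1ms (window 0): ALLOW
  req#2 t=1ms (window 0): ALLOW
  req#3 t=1ms (window 0): DENY
  req#4 t=2ms (window 0): DENY
  req#5 t=2ms (window 0): DENY
  req#6 t=2ms (window 0): DENY
  req#7 t=2ms (window 0): DENY
  req#8 t=2ms (window 0): DENY
  req#9 t=2ms (window 0): DENY
  req#10 t=2ms (window 0): DENY
  req#11 t=3ms (window 0): DENY
  req#12 t=3ms (window 0): DENY
  req#13 t=3ms (window 0): DENY
  req#14 t=21ms (window 2): ALLOW
  req#15 t=21ms (window 2): ALLOW
  req#16 t=21ms (window 2): DENY
  req#17 t=21ms (window 2): DENY
  req#18 t=22ms (window 2): DENY
  req#19 t=22ms (window 2): DENY
  req#20 t=22ms (window 2): DENY
  req#21 t=22ms (window 2): DENY
  req#22 t=23ms (window 2): DENY
  req#23 t=23ms (window 2): DENY
  req#24 t=23ms (window 2): DENY
  req#25 t=23ms (window 2): DENY

Allowed counts by window: 2 2

Answer: 2 2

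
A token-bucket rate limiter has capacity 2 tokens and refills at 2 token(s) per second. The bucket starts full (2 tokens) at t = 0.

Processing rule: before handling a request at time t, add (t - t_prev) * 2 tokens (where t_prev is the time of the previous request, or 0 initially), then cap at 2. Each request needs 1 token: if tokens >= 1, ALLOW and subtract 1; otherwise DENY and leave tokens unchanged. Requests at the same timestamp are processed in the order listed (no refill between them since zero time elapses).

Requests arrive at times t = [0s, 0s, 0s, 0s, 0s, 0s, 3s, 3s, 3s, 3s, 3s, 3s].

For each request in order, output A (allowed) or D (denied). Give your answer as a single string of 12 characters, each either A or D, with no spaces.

Simulating step by step:
  req#1 t=0s: ALLOW
  req#2 t=0s: ALLOW
  req#3 t=0s: DENY
  req#4 t=0s: DENY
  req#5 t=0s: DENY
  req#6 t=0s: DENY
  req#7 t=3s: ALLOW
  req#8 t=3s: ALLOW
  req#9 t=3s: DENY
  req#10 t=3s: DENY
  req#11 t=3s: DENY
  req#12 t=3s: DENY

Answer: AADDDDAADDDD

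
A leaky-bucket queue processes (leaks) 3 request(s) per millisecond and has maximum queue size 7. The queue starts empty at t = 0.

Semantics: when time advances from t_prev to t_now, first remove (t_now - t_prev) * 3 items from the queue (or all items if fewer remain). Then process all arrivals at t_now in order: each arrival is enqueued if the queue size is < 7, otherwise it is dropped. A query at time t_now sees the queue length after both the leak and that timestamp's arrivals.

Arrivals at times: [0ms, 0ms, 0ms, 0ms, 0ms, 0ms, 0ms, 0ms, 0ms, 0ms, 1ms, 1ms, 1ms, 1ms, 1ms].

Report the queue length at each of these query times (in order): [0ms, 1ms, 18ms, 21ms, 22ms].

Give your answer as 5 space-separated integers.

Queue lengths at query times:
  query t=0ms: backlog = 7
  query t=1ms: backlog = 7
  query t=18ms: backlog = 0
  query t=21ms: backlog = 0
  query t=22ms: backlog = 0

Answer: 7 7 0 0 0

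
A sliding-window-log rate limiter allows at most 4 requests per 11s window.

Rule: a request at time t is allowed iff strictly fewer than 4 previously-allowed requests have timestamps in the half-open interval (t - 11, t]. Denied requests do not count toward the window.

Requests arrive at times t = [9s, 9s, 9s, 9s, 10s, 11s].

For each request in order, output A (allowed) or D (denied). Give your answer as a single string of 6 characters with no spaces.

Tracking allowed requests in the window:
  req#1 t=9s: ALLOW
  req#2 t=9s: ALLOW
  req#3 t=9s: ALLOW
  req#4 t=9s: ALLOW
  req#5 t=10s: DENY
  req#6 t=11s: DENY

Answer: AAAADD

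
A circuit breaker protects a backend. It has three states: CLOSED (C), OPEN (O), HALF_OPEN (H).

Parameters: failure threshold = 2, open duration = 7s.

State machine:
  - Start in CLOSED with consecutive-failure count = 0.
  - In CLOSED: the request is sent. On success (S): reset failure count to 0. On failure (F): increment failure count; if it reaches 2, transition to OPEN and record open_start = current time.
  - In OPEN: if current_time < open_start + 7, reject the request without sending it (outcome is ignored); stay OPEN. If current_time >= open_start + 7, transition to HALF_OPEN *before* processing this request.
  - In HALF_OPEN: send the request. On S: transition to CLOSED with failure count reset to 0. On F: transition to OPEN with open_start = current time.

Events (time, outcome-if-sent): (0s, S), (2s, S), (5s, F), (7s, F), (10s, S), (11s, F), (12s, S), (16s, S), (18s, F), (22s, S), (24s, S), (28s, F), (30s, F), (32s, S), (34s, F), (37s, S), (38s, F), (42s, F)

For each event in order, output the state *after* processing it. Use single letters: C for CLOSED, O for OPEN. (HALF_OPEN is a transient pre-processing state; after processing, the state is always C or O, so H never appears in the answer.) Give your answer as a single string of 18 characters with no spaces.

Answer: CCCOOOOCCCCCOOOCCO

Derivation:
State after each event:
  event#1 t=0s outcome=S: state=CLOSED
  event#2 t=2s outcome=S: state=CLOSED
  event#3 t=5s outcome=F: state=CLOSED
  event#4 t=7s outcome=F: state=OPEN
  event#5 t=10s outcome=S: state=OPEN
  event#6 t=11s outcome=F: state=OPEN
  event#7 t=12s outcome=S: state=OPEN
  event#8 t=16s outcome=S: state=CLOSED
  event#9 t=18s outcome=F: state=CLOSED
  event#10 t=22s outcome=S: state=CLOSED
  event#11 t=24s outcome=S: state=CLOSED
  event#12 t=28s outcome=F: state=CLOSED
  event#13 t=30s outcome=F: state=OPEN
  event#14 t=32s outcome=S: state=OPEN
  event#15 t=34s outcome=F: state=OPEN
  event#16 t=37s outcome=S: state=CLOSED
  event#17 t=38s outcome=F: state=CLOSED
  event#18 t=42s outcome=F: state=OPEN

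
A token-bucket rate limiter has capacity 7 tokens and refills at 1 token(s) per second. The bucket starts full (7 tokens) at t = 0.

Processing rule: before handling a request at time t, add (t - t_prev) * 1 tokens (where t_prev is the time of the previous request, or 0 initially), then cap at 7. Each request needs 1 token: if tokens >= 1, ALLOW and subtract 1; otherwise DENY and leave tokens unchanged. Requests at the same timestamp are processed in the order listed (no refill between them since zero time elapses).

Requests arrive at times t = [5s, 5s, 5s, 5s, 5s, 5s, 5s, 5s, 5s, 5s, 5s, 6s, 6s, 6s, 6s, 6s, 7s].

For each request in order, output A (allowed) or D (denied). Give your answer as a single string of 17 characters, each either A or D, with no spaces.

Simulating step by step:
  req#1 t=5s: ALLOW
  req#2 t=5s: ALLOW
  req#3 t=5s: ALLOW
  req#4 t=5s: ALLOW
  req#5 t=5s: ALLOW
  req#6 t=5s: ALLOW
  req#7 t=5s: ALLOW
  req#8 t=5s: DENY
  req#9 t=5s: DENY
  req#10 t=5s: DENY
  req#11 t=5s: DENY
  req#12 t=6s: ALLOW
  req#13 t=6s: DENY
  req#14 t=6s: DENY
  req#15 t=6s: DENY
  req#16 t=6s: DENY
  req#17 t=7s: ALLOW

Answer: AAAAAAADDDDADDDDA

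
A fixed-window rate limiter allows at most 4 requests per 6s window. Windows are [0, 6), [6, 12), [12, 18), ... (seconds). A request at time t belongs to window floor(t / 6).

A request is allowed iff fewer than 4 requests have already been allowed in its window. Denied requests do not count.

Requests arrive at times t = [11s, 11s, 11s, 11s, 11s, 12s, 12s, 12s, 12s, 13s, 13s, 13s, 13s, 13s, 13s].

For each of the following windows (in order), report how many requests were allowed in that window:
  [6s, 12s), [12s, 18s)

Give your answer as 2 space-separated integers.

Answer: 4 4

Derivation:
Processing requests:
  req#1 t=11s (window 1): ALLOW
  req#2 t=11s (window 1): ALLOW
  req#3 t=11s (window 1): ALLOW
  req#4 t=11s (window 1): ALLOW
  req#5 t=11s (window 1): DENY
  req#6 t=12s (window 2): ALLOW
  req#7 t=12s (window 2): ALLOW
  req#8 t=12s (window 2): ALLOW
  req#9 t=12s (window 2): ALLOW
  req#10 t=13s (window 2): DENY
  req#11 t=13s (window 2): DENY
  req#12 t=13s (window 2): DENY
  req#13 t=13s (window 2): DENY
  req#14 t=13s (window 2): DENY
  req#15 t=13s (window 2): DENY

Allowed counts by window: 4 4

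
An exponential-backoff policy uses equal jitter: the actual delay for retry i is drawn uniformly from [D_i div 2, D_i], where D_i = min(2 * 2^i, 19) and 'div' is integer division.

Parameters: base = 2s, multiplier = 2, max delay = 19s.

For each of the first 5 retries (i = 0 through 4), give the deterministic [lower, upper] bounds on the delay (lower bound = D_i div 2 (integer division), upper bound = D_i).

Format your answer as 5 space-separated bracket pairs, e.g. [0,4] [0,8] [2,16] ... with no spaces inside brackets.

Computing bounds per retry:
  i=0: D_i=min(2*2^0,19)=2, bounds=[1,2]
  i=1: D_i=min(2*2^1,19)=4, bounds=[2,4]
  i=2: D_i=min(2*2^2,19)=8, bounds=[4,8]
  i=3: D_i=min(2*2^3,19)=16, bounds=[8,16]
  i=4: D_i=min(2*2^4,19)=19, bounds=[9,19]

Answer: [1,2] [2,4] [4,8] [8,16] [9,19]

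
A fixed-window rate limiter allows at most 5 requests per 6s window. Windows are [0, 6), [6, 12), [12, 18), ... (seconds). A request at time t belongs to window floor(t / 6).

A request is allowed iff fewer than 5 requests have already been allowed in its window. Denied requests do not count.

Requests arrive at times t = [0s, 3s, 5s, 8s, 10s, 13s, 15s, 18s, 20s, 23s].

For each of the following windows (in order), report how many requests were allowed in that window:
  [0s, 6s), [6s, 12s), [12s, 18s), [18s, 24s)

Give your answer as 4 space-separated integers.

Answer: 3 2 2 3

Derivation:
Processing requests:
  req#1 t=0s (window 0): ALLOW
  req#2 t=3s (window 0): ALLOW
  req#3 t=5s (window 0): ALLOW
  req#4 t=8s (window 1): ALLOW
  req#5 t=10s (window 1): ALLOW
  req#6 t=13s (window 2): ALLOW
  req#7 t=15s (window 2): ALLOW
  req#8 t=18s (window 3): ALLOW
  req#9 t=20s (window 3): ALLOW
  req#10 t=23s (window 3): ALLOW

Allowed counts by window: 3 2 2 3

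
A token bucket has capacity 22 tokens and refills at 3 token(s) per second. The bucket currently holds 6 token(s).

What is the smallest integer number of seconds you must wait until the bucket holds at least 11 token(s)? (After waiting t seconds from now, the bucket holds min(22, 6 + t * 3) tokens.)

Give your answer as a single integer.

Answer: 2

Derivation:
Need 6 + t * 3 >= 11, so t >= 5/3.
Smallest integer t = ceil(5/3) = 2.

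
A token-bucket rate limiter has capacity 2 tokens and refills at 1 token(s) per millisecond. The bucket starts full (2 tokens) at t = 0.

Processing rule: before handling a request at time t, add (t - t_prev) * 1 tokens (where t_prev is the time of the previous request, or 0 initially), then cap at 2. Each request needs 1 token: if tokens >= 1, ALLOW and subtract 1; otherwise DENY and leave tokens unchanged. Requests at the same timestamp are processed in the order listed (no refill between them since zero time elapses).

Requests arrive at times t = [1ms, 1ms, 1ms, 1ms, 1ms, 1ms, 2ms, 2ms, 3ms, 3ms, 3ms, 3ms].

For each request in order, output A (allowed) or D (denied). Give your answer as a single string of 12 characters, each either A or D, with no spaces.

Answer: AADDDDADADDD

Derivation:
Simulating step by step:
  req#1 t=1ms: ALLOW
  req#2 t=1ms: ALLOW
  req#3 t=1ms: DENY
  req#4 t=1ms: DENY
  req#5 t=1ms: DENY
  req#6 t=1ms: DENY
  req#7 t=2ms: ALLOW
  req#8 t=2ms: DENY
  req#9 t=3ms: ALLOW
  req#10 t=3ms: DENY
  req#11 t=3ms: DENY
  req#12 t=3ms: DENY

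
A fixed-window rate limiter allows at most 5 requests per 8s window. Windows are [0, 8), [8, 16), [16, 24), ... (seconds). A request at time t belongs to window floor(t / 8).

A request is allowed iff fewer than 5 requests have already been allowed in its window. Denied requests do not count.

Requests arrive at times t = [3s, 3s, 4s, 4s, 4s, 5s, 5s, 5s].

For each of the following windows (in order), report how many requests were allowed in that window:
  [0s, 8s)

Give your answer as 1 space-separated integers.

Answer: 5

Derivation:
Processing requests:
  req#1 t=3s (window 0): ALLOW
  req#2 t=3s (window 0): ALLOW
  req#3 t=4s (window 0): ALLOW
  req#4 t=4s (window 0): ALLOW
  req#5 t=4s (window 0): ALLOW
  req#6 t=5s (window 0): DENY
  req#7 t=5s (window 0): DENY
  req#8 t=5s (window 0): DENY

Allowed counts by window: 5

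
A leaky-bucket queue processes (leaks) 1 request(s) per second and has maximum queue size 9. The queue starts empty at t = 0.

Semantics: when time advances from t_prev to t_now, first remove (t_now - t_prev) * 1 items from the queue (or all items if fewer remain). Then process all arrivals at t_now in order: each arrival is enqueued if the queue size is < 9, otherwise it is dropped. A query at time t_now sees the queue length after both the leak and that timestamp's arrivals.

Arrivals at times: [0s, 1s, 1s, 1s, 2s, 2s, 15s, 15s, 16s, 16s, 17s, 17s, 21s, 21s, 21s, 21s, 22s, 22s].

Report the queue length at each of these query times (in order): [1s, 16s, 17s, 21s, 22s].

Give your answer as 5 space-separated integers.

Queue lengths at query times:
  query t=1s: backlog = 3
  query t=16s: backlog = 3
  query t=17s: backlog = 4
  query t=21s: backlog = 4
  query t=22s: backlog = 5

Answer: 3 3 4 4 5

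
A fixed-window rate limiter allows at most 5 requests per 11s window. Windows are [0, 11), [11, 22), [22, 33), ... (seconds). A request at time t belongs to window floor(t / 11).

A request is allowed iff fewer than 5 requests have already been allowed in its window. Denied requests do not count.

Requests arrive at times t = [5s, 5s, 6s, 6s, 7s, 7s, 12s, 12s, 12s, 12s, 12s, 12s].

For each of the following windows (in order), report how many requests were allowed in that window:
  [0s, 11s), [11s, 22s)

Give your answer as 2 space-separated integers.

Processing requests:
  req#1 t=5s (window 0): ALLOW
  req#2 t=5s (window 0): ALLOW
  req#3 t=6s (window 0): ALLOW
  req#4 t=6s (window 0): ALLOW
  req#5 t=7s (window 0): ALLOW
  req#6 t=7s (window 0): DENY
  req#7 t=12s (window 1): ALLOW
  req#8 t=12s (window 1): ALLOW
  req#9 t=12s (window 1): ALLOW
  req#10 t=12s (window 1): ALLOW
  req#11 t=12s (window 1): ALLOW
  req#12 t=12s (window 1): DENY

Allowed counts by window: 5 5

Answer: 5 5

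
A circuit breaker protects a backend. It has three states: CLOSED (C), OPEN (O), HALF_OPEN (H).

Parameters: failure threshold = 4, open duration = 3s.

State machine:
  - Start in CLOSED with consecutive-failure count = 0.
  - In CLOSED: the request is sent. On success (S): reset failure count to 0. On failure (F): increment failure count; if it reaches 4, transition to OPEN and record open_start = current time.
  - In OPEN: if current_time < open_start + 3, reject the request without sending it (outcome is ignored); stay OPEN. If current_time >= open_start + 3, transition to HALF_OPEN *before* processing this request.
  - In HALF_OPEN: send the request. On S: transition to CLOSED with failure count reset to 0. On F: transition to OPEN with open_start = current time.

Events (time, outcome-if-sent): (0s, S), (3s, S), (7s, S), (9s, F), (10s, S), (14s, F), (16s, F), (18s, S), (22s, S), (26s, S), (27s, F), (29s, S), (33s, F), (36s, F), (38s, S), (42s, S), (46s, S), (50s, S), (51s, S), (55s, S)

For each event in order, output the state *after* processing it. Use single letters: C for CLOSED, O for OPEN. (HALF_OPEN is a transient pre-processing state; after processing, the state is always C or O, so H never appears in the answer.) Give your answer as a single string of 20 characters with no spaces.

State after each event:
  event#1 t=0s outcome=S: state=CLOSED
  event#2 t=3s outcome=S: state=CLOSED
  event#3 t=7s outcome=S: state=CLOSED
  event#4 t=9s outcome=F: state=CLOSED
  event#5 t=10s outcome=S: state=CLOSED
  event#6 t=14s outcome=F: state=CLOSED
  event#7 t=16s outcome=F: state=CLOSED
  event#8 t=18s outcome=S: state=CLOSED
  event#9 t=22s outcome=S: state=CLOSED
  event#10 t=26s outcome=S: state=CLOSED
  event#11 t=27s outcome=F: state=CLOSED
  event#12 t=29s outcome=S: state=CLOSED
  event#13 t=33s outcome=F: state=CLOSED
  event#14 t=36s outcome=F: state=CLOSED
  event#15 t=38s outcome=S: state=CLOSED
  event#16 t=42s outcome=S: state=CLOSED
  event#17 t=46s outcome=S: state=CLOSED
  event#18 t=50s outcome=S: state=CLOSED
  event#19 t=51s outcome=S: state=CLOSED
  event#20 t=55s outcome=S: state=CLOSED

Answer: CCCCCCCCCCCCCCCCCCCC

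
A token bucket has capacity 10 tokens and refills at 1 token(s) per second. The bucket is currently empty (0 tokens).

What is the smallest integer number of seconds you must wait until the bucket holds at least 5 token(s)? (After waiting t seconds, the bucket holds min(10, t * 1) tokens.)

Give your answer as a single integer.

Answer: 5

Derivation:
Need t * 1 >= 5, so t >= 5/1.
Smallest integer t = ceil(5/1) = 5.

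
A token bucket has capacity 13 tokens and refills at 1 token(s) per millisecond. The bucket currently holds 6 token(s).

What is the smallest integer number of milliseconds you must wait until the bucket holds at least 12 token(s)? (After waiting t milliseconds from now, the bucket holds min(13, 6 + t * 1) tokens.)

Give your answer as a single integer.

Need 6 + t * 1 >= 12, so t >= 6/1.
Smallest integer t = ceil(6/1) = 6.

Answer: 6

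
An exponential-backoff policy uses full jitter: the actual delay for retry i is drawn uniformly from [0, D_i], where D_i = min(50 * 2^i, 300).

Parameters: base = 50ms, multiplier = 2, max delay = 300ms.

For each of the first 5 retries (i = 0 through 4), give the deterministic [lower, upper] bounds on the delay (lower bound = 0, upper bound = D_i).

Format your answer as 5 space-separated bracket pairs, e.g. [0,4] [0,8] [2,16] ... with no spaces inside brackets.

Computing bounds per retry:
  i=0: D_i=min(50*2^0,300)=50, bounds=[0,50]
  i=1: D_i=min(50*2^1,300)=100, bounds=[0,100]
  i=2: D_i=min(50*2^2,300)=200, bounds=[0,200]
  i=3: D_i=min(50*2^3,300)=300, bounds=[0,300]
  i=4: D_i=min(50*2^4,300)=300, bounds=[0,300]

Answer: [0,50] [0,100] [0,200] [0,300] [0,300]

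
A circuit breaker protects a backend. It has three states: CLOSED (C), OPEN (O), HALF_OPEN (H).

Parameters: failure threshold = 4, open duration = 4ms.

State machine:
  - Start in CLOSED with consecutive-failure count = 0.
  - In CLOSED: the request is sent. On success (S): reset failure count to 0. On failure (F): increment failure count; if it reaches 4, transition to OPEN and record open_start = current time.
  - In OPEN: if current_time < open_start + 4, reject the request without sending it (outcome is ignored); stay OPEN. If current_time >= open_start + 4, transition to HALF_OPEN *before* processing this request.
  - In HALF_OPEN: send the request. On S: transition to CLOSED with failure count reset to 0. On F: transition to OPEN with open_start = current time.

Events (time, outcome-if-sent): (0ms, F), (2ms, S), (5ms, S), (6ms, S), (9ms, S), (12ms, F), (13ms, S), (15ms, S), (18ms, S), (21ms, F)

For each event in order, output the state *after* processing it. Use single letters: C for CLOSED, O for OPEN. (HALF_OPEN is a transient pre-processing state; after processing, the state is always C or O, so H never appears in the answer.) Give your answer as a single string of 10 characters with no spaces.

Answer: CCCCCCCCCC

Derivation:
State after each event:
  event#1 t=0ms outcome=F: state=CLOSED
  event#2 t=2ms outcome=S: state=CLOSED
  event#3 t=5ms outcome=S: state=CLOSED
  event#4 t=6ms outcome=S: state=CLOSED
  event#5 t=9ms outcome=S: state=CLOSED
  event#6 t=12ms outcome=F: state=CLOSED
  event#7 t=13ms outcome=S: state=CLOSED
  event#8 t=15ms outcome=S: state=CLOSED
  event#9 t=18ms outcome=S: state=CLOSED
  event#10 t=21ms outcome=F: state=CLOSED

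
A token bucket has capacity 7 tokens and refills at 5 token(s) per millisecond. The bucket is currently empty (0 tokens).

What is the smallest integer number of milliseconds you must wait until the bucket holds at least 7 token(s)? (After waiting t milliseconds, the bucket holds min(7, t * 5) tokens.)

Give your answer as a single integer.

Need t * 5 >= 7, so t >= 7/5.
Smallest integer t = ceil(7/5) = 2.

Answer: 2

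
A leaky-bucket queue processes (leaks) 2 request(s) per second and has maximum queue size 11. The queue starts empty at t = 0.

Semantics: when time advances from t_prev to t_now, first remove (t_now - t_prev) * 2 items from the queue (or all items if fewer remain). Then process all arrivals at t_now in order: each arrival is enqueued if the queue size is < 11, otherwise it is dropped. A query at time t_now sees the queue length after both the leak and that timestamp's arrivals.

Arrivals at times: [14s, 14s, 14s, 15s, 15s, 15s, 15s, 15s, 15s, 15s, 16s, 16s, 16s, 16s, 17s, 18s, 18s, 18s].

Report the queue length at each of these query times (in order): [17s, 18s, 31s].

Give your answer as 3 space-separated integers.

Answer: 9 10 0

Derivation:
Queue lengths at query times:
  query t=17s: backlog = 9
  query t=18s: backlog = 10
  query t=31s: backlog = 0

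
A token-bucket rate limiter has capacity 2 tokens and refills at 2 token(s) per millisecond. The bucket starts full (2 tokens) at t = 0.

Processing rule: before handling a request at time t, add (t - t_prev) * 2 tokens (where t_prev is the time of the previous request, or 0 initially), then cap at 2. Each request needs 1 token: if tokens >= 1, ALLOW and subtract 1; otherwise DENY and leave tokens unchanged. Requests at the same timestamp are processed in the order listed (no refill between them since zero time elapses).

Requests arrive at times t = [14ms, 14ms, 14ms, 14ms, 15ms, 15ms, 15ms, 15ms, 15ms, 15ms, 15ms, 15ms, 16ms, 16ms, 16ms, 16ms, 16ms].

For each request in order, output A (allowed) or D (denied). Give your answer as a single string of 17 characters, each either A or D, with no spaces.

Answer: AADDAADDDDDDAADDD

Derivation:
Simulating step by step:
  req#1 t=14ms: ALLOW
  req#2 t=14ms: ALLOW
  req#3 t=14ms: DENY
  req#4 t=14ms: DENY
  req#5 t=15ms: ALLOW
  req#6 t=15ms: ALLOW
  req#7 t=15ms: DENY
  req#8 t=15ms: DENY
  req#9 t=15ms: DENY
  req#10 t=15ms: DENY
  req#11 t=15ms: DENY
  req#12 t=15ms: DENY
  req#13 t=16ms: ALLOW
  req#14 t=16ms: ALLOW
  req#15 t=16ms: DENY
  req#16 t=16ms: DENY
  req#17 t=16ms: DENY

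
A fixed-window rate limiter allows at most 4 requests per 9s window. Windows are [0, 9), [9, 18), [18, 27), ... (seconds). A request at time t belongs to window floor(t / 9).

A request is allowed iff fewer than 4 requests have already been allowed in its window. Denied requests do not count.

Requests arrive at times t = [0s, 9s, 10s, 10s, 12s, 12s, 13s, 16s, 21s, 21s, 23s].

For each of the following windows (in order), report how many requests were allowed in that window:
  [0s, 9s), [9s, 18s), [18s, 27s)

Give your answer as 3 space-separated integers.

Answer: 1 4 3

Derivation:
Processing requests:
  req#1 t=0s (window 0): ALLOW
  req#2 t=9s (window 1): ALLOW
  req#3 t=10s (window 1): ALLOW
  req#4 t=10s (window 1): ALLOW
  req#5 t=12s (window 1): ALLOW
  req#6 t=12s (window 1): DENY
  req#7 t=13s (window 1): DENY
  req#8 t=16s (window 1): DENY
  req#9 t=21s (window 2): ALLOW
  req#10 t=21s (window 2): ALLOW
  req#11 t=23s (window 2): ALLOW

Allowed counts by window: 1 4 3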